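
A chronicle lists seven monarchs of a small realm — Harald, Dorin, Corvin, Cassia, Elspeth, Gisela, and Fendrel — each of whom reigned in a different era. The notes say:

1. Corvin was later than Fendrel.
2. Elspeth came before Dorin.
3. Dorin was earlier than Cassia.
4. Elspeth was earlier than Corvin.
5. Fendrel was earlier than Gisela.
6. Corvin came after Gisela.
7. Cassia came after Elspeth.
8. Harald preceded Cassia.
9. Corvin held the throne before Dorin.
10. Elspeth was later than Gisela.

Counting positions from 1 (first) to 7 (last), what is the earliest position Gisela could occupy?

Fendrel must come before Gisela — 1 forced predecessor.
Nothing else is forced ahead of Gisela, so their earliest slot is position 1 + 1 = 2.

2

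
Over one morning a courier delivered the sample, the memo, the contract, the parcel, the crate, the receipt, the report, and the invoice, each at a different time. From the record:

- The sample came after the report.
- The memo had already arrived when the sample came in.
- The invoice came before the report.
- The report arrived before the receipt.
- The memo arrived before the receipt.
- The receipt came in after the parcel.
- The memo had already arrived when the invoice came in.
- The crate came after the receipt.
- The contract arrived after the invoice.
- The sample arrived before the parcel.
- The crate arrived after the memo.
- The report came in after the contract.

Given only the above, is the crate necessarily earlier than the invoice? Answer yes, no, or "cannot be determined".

no

Tracing the constraints gives the invoice → the report → the receipt → the crate, so the invoice must come before the crate.
That means the crate cannot be before the invoice.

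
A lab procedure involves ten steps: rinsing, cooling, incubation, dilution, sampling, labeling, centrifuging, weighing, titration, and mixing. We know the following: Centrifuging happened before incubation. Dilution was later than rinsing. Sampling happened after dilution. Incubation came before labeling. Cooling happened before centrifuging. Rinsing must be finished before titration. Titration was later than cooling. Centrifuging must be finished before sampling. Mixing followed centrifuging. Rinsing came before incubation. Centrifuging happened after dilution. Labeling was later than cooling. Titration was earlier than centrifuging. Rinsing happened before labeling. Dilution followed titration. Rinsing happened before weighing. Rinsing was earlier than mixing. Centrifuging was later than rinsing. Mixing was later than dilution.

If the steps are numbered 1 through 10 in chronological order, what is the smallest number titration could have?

Cooling and rinsing must both come before titration — 2 forced predecessors.
Nothing else is forced ahead of titration, so its earliest slot is position 2 + 1 = 3.

3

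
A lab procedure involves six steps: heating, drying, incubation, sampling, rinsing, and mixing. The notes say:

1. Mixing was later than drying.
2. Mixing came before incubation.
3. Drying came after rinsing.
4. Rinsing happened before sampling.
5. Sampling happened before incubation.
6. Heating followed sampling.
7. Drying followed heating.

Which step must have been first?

Rinsing has a chain of constraints placing it before every other step, so rinsing must be first.

rinsing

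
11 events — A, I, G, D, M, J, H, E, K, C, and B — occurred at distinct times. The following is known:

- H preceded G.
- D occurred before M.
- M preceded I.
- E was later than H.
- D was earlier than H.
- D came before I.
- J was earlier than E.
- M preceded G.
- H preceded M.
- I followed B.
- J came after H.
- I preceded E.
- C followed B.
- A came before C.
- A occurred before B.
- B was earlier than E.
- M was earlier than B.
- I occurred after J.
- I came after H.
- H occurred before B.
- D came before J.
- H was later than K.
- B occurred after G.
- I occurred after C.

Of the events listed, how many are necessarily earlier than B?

6

Directly stated before B: A, G, H, and M.
D reaches B via D → M → B.
K reaches B via K → H → B.
No chain forces J (or any of the others) ahead of B.
That's A, D, G, H, K, and M — 6 in all.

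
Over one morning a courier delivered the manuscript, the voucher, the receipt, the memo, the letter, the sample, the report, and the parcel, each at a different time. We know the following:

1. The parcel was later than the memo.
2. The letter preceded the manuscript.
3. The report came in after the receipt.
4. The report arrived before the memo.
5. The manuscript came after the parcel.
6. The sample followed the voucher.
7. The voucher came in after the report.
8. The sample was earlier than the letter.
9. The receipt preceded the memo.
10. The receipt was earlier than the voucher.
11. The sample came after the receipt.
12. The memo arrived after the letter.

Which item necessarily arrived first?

the receipt

The receipt has a chain of constraints placing it before every other item, so the receipt must be first.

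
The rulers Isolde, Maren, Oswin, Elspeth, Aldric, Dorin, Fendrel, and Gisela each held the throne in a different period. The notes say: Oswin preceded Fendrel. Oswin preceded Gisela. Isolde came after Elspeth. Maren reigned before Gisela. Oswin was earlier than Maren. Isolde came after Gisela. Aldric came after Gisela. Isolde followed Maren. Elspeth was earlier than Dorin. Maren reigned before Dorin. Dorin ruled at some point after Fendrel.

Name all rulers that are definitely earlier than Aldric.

Gisela, Maren, Oswin

Directly stated before Aldric: Gisela.
Maren reaches Aldric via Maren → Gisela → Aldric.
Oswin reaches Aldric via Oswin → Gisela → Aldric.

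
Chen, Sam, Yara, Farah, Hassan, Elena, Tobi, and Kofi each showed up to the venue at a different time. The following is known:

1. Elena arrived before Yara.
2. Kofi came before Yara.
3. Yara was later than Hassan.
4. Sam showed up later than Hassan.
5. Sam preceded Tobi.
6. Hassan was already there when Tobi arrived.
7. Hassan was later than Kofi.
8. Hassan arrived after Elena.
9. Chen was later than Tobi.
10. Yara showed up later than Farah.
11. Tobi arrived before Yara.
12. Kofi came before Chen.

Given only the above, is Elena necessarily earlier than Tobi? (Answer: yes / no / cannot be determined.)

Chain the constraints: Elena → Hassan → Tobi. Each link is directly stated, so Elena comes before Tobi.

yes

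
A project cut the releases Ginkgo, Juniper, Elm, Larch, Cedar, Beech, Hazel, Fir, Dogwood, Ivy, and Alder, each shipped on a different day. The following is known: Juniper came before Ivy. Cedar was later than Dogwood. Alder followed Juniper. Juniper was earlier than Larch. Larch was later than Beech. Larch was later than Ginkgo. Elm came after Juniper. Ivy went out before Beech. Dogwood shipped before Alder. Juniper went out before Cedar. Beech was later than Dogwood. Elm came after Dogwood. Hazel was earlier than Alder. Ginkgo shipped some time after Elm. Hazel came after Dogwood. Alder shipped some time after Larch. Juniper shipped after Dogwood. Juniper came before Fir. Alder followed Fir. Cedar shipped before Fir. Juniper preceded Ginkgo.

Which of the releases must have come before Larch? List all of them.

Directly stated before Larch: Beech, Ginkgo, and Juniper.
Dogwood reaches Larch via Dogwood → Juniper → Larch.
Elm reaches Larch via Elm → Ginkgo → Larch.
Ivy reaches Larch via Ivy → Beech → Larch.
No chain forces Hazel (or any of the others) ahead of Larch.

Beech, Dogwood, Elm, Ginkgo, Ivy, Juniper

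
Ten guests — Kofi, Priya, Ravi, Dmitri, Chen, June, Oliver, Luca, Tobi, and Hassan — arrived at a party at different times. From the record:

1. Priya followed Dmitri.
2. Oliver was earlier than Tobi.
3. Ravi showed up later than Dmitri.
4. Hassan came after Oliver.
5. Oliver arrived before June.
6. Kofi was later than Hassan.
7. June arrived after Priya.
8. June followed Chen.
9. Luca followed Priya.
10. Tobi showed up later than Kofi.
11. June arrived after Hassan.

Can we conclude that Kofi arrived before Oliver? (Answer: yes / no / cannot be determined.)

Tracing the constraints gives Oliver → Hassan → Kofi, so Oliver must come before Kofi.
That means Kofi cannot be before Oliver.

no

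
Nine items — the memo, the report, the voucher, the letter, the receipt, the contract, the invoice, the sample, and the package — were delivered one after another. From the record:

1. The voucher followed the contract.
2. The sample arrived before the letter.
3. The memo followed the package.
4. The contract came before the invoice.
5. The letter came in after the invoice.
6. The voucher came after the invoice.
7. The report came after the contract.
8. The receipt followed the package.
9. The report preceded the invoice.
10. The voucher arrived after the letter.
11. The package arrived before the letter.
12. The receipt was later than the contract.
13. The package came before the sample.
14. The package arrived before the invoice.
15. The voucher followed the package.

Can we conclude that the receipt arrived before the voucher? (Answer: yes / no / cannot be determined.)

No chain of stated constraints runs from the receipt to the voucher, and none runs from the voucher to the receipt either.
So the relative order of the receipt and the voucher is not fixed by the given facts.

cannot be determined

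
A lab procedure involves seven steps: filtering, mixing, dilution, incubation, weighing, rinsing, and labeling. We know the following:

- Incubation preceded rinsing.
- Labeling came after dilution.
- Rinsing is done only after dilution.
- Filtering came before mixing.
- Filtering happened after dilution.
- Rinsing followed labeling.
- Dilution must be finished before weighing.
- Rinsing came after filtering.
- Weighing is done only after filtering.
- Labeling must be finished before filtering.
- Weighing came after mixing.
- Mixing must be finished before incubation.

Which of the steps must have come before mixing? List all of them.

dilution, filtering, labeling

Directly stated before mixing: filtering.
Dilution reaches mixing via dilution → filtering → mixing.
Labeling reaches mixing via labeling → filtering → mixing.
No chain forces incubation (or any of the others) ahead of mixing.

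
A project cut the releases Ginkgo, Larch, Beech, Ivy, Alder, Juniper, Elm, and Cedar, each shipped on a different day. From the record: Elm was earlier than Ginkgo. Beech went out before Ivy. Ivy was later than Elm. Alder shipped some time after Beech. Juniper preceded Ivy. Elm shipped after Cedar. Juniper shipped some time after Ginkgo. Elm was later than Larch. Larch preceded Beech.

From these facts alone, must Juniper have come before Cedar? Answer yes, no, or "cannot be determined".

no

Tracing the constraints gives Cedar → Elm → Ginkgo → Juniper, so Cedar must come before Juniper.
That means Juniper cannot be before Cedar.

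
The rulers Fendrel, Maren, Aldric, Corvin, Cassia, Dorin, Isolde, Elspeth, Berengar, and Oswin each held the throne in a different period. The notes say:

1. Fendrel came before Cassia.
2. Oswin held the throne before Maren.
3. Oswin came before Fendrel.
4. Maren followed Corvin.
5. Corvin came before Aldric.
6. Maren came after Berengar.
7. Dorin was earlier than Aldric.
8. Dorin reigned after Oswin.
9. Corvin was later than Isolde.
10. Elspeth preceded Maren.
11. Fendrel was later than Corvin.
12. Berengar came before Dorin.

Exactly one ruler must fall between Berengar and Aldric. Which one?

Dorin

Tracing the constraints gives Berengar → Dorin → Aldric, so Dorin sits after Berengar and before Aldric.
No other ruler is forced both after Berengar and before Aldric.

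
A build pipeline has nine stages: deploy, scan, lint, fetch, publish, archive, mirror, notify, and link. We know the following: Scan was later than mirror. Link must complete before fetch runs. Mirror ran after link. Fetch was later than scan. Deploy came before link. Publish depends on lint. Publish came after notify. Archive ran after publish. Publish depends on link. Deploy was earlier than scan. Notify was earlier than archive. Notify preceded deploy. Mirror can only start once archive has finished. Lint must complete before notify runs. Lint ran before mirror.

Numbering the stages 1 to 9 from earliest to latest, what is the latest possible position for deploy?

Deploy must come before archive, fetch, link, mirror, publish, and scan — 6 stages forced after it.
Everything else can be placed before deploy in some valid order, so deploy can sit as late as position 9 − 6 = 3.

3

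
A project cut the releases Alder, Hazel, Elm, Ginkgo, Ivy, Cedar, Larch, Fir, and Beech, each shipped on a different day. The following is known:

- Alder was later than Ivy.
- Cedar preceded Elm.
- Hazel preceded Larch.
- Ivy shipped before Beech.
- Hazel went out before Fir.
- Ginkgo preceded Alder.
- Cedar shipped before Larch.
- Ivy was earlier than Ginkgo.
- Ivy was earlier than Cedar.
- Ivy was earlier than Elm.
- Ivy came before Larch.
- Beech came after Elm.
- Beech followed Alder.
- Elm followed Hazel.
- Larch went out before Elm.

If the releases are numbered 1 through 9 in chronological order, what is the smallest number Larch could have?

Cedar, Hazel, and Ivy must all come before Larch — 3 forced predecessors.
Nothing else is forced ahead of Larch, so its earliest slot is position 3 + 1 = 4.

4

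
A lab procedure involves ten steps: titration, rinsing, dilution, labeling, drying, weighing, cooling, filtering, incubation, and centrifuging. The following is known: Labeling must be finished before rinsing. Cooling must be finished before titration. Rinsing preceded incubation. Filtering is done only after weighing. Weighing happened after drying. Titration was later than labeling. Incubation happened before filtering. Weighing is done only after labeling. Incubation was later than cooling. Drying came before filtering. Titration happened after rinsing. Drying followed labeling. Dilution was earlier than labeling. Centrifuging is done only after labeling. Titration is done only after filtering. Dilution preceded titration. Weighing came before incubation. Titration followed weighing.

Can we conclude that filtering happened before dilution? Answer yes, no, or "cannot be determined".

no

Tracing the constraints gives dilution → labeling → drying → filtering, so dilution must come before filtering.
That means filtering cannot be before dilution.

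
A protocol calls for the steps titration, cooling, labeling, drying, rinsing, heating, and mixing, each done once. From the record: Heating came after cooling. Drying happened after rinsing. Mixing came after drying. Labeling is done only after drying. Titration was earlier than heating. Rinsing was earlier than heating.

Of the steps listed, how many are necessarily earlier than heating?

Directly stated before heating: cooling, rinsing, and titration.
No chain forces labeling (or any of the others) ahead of heating.
That's cooling, rinsing, and titration — 3 in all.

3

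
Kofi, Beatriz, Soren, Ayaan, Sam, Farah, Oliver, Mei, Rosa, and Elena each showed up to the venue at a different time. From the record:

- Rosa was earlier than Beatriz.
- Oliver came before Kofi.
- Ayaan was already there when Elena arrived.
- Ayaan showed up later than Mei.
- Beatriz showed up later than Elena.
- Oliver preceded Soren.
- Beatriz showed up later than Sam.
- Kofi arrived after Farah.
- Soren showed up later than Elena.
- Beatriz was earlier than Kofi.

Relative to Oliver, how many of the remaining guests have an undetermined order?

7

Forced after Oliver: Kofi and Soren.
That leaves Ayaan, Beatriz, Elena, Farah, Mei, Rosa, and Sam with no forced order relative to Oliver — 7.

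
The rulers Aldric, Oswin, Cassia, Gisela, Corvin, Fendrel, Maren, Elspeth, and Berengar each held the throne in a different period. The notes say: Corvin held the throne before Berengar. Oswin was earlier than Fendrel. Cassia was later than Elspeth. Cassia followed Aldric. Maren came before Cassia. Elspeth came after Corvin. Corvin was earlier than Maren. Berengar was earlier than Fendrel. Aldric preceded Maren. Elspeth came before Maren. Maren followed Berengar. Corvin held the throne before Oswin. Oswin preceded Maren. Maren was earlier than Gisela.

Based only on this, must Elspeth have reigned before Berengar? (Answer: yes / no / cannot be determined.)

No chain of stated constraints runs from Elspeth to Berengar, and none runs from Berengar to Elspeth either.
So the relative order of Elspeth and Berengar is not fixed by the given facts.

cannot be determined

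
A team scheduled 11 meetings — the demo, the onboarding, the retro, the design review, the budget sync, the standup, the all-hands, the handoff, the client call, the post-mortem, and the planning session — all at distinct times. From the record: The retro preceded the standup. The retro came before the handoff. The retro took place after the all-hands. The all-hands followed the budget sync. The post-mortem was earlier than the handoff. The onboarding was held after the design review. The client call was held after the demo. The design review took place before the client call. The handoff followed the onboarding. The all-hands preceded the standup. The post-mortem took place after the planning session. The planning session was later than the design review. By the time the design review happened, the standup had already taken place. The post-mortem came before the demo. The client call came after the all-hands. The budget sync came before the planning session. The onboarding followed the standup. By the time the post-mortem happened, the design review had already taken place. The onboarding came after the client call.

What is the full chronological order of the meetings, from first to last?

the budget sync, the all-hands, the retro, the standup, the design review, the planning session, the post-mortem, the demo, the client call, the onboarding, the handoff

The constraints fix every adjacent pair, so only one ordering works:
the budget sync → the all-hands → the retro → the standup → the design review → the planning session → the post-mortem → the demo → the client call → the onboarding → the handoff.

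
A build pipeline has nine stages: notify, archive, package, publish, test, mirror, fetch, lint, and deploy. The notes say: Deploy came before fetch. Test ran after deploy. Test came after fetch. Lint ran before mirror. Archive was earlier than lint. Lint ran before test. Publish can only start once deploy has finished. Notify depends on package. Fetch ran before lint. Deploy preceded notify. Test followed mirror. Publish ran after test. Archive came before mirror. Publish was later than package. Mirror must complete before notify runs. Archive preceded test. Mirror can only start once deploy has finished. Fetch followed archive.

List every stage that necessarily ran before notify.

archive, deploy, fetch, lint, mirror, package

Directly stated before notify: deploy, mirror, and package.
Archive reaches notify via archive → mirror → notify.
Fetch reaches notify via fetch → lint → mirror → notify.
Lint reaches notify via lint → mirror → notify.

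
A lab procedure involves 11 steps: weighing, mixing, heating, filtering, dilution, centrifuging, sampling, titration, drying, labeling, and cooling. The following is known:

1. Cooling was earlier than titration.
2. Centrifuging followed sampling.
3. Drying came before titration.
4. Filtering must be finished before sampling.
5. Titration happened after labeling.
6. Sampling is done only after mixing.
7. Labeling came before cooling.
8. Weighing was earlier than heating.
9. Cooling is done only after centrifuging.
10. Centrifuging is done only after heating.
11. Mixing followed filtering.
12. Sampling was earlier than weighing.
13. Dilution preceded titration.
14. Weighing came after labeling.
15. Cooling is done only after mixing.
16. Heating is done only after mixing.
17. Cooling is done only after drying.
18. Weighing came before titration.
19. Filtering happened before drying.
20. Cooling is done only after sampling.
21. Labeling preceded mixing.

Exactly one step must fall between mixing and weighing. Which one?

Tracing the constraints gives mixing → sampling → weighing, so sampling sits after mixing and before weighing.
No other step is forced both after mixing and before weighing.

sampling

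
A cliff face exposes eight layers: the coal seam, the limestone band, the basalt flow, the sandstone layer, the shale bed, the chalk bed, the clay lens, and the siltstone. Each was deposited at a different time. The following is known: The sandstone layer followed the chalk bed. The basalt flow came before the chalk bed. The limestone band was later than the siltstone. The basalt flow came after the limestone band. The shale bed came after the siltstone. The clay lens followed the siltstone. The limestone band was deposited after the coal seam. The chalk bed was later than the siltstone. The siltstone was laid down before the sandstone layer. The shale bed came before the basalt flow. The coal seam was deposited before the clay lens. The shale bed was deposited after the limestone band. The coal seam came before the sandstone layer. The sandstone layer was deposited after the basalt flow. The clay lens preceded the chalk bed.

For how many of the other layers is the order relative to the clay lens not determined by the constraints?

Forced before the clay lens: the coal seam and the siltstone; forced after the clay lens: the chalk bed and the sandstone layer.
That leaves the basalt flow, the limestone band, and the shale bed with no forced order relative to the clay lens — 3.

3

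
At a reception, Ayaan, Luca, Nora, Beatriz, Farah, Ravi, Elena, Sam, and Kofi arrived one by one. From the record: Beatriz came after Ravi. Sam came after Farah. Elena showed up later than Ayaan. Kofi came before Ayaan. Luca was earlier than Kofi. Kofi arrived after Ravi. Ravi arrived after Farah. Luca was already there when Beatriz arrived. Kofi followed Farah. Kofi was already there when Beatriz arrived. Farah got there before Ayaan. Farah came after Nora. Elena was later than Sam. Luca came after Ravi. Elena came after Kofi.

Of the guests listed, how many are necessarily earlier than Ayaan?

5

Directly stated before Ayaan: Farah and Kofi.
Luca reaches Ayaan via Luca → Kofi → Ayaan.
Nora reaches Ayaan via Nora → Farah → Ayaan.
Ravi reaches Ayaan via Ravi → Kofi → Ayaan.
That's Farah, Kofi, Luca, Nora, and Ravi — 5 in all.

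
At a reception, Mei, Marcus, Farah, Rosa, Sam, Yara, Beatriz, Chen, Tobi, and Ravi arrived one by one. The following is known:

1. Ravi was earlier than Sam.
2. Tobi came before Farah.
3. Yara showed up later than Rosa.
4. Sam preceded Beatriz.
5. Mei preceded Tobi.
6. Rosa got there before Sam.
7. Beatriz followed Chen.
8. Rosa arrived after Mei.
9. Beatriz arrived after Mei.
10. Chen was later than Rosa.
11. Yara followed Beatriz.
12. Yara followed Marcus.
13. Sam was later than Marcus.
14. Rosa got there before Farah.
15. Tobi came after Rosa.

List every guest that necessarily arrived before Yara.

Directly stated before Yara: Beatriz, Marcus, and Rosa.
Chen reaches Yara via Chen → Beatriz → Yara.
Mei reaches Yara via Mei → Beatriz → Yara.
Ravi reaches Yara via Ravi → Sam → Beatriz → Yara.
Likewise Sam reaches Yara by chaining the stated constraints.

Beatriz, Chen, Marcus, Mei, Ravi, Rosa, Sam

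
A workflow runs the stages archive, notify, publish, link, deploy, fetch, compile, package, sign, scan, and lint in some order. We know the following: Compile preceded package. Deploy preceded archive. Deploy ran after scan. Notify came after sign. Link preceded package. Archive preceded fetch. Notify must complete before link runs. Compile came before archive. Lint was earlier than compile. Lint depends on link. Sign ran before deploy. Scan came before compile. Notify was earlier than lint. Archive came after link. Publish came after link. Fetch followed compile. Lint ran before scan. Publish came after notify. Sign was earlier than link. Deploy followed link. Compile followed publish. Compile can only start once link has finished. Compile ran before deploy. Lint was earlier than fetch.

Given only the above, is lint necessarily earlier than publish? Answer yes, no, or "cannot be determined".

No chain of stated constraints runs from lint to publish, and none runs from publish to lint either.
So the relative order of lint and publish is not fixed by the given facts.

cannot be determined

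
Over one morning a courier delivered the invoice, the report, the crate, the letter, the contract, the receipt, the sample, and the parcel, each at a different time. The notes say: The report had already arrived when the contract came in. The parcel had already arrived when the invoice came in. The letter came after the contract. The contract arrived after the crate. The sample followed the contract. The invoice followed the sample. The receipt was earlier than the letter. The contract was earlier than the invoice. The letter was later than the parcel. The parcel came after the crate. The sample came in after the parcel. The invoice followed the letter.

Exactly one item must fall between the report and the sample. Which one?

Tracing the constraints gives the report → the contract → the sample, so the contract sits after the report and before the sample.
No other item is forced both after the report and before the sample.

the contract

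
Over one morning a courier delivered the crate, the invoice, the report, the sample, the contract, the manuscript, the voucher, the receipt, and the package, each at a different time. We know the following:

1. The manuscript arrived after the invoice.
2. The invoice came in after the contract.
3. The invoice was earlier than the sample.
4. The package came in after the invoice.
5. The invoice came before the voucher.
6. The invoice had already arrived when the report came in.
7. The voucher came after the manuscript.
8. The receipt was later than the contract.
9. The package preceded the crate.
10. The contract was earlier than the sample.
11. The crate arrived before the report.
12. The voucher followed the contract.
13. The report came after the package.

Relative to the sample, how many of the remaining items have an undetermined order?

6

Forced before the sample: the contract and the invoice.
That leaves the crate, the manuscript, the package, the receipt, the report, and the voucher with no forced order relative to the sample — 6.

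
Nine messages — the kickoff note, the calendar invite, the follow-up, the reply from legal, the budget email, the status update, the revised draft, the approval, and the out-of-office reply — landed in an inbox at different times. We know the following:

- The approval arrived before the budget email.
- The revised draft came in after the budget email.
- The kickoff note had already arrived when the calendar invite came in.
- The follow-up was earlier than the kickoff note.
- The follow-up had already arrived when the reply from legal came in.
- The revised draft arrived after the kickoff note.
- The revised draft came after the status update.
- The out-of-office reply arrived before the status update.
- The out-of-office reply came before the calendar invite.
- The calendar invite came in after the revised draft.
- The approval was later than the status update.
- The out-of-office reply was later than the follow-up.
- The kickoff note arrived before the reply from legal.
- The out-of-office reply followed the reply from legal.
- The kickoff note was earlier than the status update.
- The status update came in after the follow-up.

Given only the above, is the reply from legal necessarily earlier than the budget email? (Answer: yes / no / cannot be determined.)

yes

Chain the constraints: the reply from legal → the out-of-office reply → the status update → the approval → the budget email. Each link is directly stated, so the reply from legal comes before the budget email.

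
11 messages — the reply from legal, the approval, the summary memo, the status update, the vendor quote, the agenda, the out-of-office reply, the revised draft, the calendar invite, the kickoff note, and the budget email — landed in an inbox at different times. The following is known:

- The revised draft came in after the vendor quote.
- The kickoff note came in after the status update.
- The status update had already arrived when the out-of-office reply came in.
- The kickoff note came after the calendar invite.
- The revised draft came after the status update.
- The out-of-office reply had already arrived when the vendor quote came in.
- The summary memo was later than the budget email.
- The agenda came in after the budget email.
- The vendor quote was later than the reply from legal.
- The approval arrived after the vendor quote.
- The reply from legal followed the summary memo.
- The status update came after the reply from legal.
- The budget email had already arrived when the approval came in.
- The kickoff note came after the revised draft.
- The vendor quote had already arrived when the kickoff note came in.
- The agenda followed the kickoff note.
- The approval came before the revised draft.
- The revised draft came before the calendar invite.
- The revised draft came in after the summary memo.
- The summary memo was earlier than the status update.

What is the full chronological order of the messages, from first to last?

the budget email, the summary memo, the reply from legal, the status update, the out-of-office reply, the vendor quote, the approval, the revised draft, the calendar invite, the kickoff note, the agenda

The constraints fix every adjacent pair, so only one ordering works:
the budget email → the summary memo → the reply from legal → the status update → the out-of-office reply → the vendor quote → the approval → the revised draft → the calendar invite → the kickoff note → the agenda.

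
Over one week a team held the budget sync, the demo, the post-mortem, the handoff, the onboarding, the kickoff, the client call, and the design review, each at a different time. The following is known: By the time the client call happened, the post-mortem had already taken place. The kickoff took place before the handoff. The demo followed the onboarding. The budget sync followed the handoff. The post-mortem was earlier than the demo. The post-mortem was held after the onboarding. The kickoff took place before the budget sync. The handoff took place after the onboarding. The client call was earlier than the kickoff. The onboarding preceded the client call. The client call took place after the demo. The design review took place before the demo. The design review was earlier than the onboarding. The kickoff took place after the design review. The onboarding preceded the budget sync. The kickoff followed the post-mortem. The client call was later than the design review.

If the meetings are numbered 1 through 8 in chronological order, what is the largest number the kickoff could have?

The kickoff must come before the budget sync and the handoff — 2 meetings forced after it.
Everything else can be placed before the kickoff in some valid order, so the kickoff can sit as late as position 8 − 2 = 6.

6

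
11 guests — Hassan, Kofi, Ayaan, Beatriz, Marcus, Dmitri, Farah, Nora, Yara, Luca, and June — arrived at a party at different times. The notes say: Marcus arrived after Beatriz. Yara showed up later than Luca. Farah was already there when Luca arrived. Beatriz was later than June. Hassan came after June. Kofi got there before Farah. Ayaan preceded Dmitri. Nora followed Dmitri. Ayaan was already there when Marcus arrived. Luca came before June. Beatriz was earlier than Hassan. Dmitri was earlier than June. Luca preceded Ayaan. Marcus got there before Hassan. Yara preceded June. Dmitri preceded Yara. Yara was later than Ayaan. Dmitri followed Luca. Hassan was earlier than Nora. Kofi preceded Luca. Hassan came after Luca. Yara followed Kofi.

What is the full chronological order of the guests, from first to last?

Kofi, Farah, Luca, Ayaan, Dmitri, Yara, June, Beatriz, Marcus, Hassan, Nora

The constraints fix every adjacent pair, so only one ordering works:
Kofi → Farah → Luca → Ayaan → Dmitri → Yara → June → Beatriz → Marcus → Hassan → Nora.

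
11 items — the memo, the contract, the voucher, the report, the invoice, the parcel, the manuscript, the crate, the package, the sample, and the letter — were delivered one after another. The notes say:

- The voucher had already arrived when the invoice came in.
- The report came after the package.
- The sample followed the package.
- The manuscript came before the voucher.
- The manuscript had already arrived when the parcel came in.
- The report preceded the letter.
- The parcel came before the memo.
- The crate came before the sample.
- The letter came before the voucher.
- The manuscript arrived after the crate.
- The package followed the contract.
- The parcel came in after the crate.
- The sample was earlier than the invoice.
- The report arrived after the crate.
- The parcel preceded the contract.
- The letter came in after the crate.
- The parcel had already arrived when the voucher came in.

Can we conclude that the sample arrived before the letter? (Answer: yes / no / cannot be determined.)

No chain of stated constraints runs from the sample to the letter, and none runs from the letter to the sample either.
So the relative order of the sample and the letter is not fixed by the given facts.

cannot be determined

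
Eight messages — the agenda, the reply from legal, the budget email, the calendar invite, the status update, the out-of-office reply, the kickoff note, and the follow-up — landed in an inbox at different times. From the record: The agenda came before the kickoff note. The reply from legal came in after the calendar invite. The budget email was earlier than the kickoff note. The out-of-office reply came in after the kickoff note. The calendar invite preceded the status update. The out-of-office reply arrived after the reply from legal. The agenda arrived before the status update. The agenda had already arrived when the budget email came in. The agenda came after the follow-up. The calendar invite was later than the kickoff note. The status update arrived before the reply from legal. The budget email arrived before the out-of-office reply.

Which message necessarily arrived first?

The follow-up has a chain of constraints placing it before every other message, so the follow-up must be first.

the follow-up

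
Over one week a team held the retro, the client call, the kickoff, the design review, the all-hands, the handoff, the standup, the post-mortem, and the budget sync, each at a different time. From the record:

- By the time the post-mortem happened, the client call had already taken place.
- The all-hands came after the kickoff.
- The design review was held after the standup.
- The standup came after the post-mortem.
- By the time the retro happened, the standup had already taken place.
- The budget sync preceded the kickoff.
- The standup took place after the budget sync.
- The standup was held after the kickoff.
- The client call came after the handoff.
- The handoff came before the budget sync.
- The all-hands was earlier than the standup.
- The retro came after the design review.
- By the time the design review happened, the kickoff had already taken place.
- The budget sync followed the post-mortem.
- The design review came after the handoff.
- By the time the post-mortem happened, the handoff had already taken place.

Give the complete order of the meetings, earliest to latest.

The constraints fix every adjacent pair, so only one ordering works:
the handoff → the client call → the post-mortem → the budget sync → the kickoff → the all-hands → the standup → the design review → the retro.

the handoff, the client call, the post-mortem, the budget sync, the kickoff, the all-hands, the standup, the design review, the retro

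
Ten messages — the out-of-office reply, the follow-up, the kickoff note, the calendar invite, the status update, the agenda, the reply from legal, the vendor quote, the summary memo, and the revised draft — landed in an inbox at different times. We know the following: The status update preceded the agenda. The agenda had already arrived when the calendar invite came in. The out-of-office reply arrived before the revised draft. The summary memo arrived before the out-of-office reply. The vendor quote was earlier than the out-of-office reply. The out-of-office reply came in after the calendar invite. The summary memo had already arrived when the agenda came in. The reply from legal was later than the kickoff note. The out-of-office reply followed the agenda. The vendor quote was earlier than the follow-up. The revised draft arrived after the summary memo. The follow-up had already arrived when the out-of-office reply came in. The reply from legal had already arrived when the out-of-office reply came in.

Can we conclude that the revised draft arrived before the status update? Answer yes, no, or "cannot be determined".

no

Tracing the constraints gives the status update → the agenda → the out-of-office reply → the revised draft, so the status update must come before the revised draft.
That means the revised draft cannot be before the status update.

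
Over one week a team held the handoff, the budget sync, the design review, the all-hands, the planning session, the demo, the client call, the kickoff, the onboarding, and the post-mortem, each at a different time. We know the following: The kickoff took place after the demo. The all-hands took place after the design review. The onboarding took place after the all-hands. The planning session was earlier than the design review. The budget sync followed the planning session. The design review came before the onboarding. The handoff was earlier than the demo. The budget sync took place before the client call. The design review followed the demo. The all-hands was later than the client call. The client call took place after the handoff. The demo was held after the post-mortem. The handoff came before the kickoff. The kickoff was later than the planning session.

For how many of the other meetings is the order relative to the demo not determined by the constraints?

Forced before the demo: the handoff and the post-mortem; forced after the demo: the all-hands, the design review, the kickoff, and the onboarding.
That leaves the budget sync, the client call, and the planning session with no forced order relative to the demo — 3.

3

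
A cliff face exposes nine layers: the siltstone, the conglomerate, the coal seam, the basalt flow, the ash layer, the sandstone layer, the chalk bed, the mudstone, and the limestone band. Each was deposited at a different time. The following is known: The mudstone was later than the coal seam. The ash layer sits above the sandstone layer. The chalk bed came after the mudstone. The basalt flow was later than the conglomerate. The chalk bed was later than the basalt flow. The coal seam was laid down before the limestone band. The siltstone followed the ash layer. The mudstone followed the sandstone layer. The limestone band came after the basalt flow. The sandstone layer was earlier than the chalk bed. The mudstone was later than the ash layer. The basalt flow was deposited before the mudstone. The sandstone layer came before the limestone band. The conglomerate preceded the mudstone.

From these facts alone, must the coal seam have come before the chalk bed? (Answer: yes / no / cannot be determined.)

yes

Chain the constraints: the coal seam → the mudstone → the chalk bed. Each link is directly stated, so the coal seam comes before the chalk bed.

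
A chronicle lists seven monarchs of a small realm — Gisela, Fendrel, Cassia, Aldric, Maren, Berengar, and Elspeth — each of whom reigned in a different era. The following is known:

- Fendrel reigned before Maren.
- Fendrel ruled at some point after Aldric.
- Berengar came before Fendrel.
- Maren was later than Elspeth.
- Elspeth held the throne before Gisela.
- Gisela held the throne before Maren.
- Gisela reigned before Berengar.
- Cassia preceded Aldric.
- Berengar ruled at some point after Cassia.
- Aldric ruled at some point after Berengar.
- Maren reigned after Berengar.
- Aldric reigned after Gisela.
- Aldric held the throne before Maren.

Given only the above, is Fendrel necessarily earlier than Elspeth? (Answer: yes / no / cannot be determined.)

no

Tracing the constraints gives Elspeth → Gisela → Berengar → Fendrel, so Elspeth must come before Fendrel.
That means Fendrel cannot be before Elspeth.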